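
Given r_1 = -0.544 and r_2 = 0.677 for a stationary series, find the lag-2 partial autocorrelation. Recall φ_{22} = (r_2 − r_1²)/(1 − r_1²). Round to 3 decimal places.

φ_{22} = (r_2 − r_1²) / (1 − r_1²)
r_1² = (-0.544)² = 0.295936
Numerator = 0.677 − 0.2959 = 0.3811; denominator = 1 − 0.2959 = 0.7041
φ_{22} = 0.3811 / 0.7041 = 0.541

0.541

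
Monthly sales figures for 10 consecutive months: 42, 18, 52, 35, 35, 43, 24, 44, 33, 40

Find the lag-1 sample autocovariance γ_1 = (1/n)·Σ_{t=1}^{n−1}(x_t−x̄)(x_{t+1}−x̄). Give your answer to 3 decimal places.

Mean x̄ = (42 + 18 + 52 + 35 + 35 + 43 + 24 + 44 + 33 + 40)/10 = 36.6000
Σ_{t=1}^{9}(x_t−x̄)(x_{t+1}−x̄) = -631.9600
γ_1 = -631.9600 / 10 = -63.196

-63.196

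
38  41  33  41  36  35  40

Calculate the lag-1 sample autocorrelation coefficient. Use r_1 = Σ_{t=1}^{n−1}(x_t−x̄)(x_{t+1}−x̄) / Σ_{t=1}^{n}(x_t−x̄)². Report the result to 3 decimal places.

Mean x̄ = (38 + 41 + 33 + 41 + 36 + 35 + 40)/7 = 37.7143
Σ(x_t−x̄)(x_{t+1}−x̄) = (0.9388) + (-15.4898) + (-15.4898) + (-5.6327) + (4.6531) + (-6.2041) = -37.2245
Denominator Σ(x_t−x̄)² = 59.4286
r_1 = -37.2245 / 59.4286 = -0.626

-0.626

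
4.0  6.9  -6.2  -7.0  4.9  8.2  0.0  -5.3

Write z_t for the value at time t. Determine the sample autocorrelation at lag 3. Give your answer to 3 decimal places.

Mean z̄ = (4.0 + 6.9 − 6.2 − 7.0 + 4.9 + 8.2 + 0.0 − 5.3)/8 = 0.6875
Deviations from mean: 3.3125, 6.2125, -6.8875, -7.6875, 4.2125, 7.5125, -0.6875, -5.9875
Numerator Σ_{t=1}^{5}(z_t−z̄)(z_{t+3}−z̄) = -70.9742
Denominator Σ(z_t−z̄)² = 266.6088
r_3 = -70.9742 / 266.6088 = -0.266

-0.266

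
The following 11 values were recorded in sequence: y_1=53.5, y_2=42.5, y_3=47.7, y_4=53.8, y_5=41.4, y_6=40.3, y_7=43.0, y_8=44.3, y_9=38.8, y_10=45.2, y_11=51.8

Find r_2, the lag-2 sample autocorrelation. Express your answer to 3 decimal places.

Mean ȳ = (53.5 + 42.5 + 47.7 + 53.8 + 41.4 + 40.3 + 43.0 + 44.3 + 38.8 + 45.2 + 51.8)/11 = 45.6636
Numerator Σ_{t=1}^{9}(y_t−ȳ)(y_{t+2}−ȳ) = -66.6381
Denominator Σ(y_t−ȳ)² = 282.6455
r_2 = -66.6381 / 282.6455 = -0.236

-0.236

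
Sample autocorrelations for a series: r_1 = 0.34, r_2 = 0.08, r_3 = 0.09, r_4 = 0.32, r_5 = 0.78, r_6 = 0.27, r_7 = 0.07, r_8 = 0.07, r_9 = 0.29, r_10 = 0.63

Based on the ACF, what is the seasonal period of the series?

5

The largest autocorrelation is r_5 = 0.78, with a weaker echo at lag 10 (0.63); the remaining lags stay at or below 0.34. The elevated value at lag 1 (0.34), dropping to 0.08 at lag 2, reflects decaying short-term dependence rather than seasonality.
The dominant spike at lag 5 indicates a seasonal period of 5.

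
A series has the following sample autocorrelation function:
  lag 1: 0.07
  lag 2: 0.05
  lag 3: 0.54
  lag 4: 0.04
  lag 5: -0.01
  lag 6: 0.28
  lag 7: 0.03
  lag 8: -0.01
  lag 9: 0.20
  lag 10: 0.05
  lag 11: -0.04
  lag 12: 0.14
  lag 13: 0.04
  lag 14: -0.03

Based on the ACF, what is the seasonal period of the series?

3

The largest autocorrelation is r_3 = 0.54, with weaker echoes at lags 6 (0.28) and 9 (0.20); the remaining lags stay at or below 0.14.
The dominant spike at lag 3 indicates a seasonal period of 3.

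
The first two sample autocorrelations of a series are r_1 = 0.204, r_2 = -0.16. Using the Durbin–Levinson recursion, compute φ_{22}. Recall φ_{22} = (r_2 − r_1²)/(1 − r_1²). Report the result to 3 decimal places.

-0.210

φ_{22} = (r_2 − r_1²) / (1 − r_1²)
r_1² = (0.204)² = 0.041616
Numerator = -0.16 − 0.0416 = -0.2016; denominator = 1 − 0.0416 = 0.9584
φ_{22} = -0.2016 / 0.9584 = -0.210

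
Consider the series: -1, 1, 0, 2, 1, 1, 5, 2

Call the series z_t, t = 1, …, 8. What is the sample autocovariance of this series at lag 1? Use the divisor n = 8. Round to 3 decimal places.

0.170

Mean z̄ = (-1 + 1 + 0 + 2 + 1 + 1 + 5 + 2)/8 = 1.3750
Σ_{t=1}^{7}(z_t−z̄)(z_{t+1}−z̄) = 1.3594
γ_1 = 1.3594 / 8 = 0.170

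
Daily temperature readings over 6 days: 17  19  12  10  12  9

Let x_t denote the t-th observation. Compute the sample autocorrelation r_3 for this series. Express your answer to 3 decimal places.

-0.179

Mean x̄ = (17 + 19 + 12 + 10 + 12 + 9)/6 = 13.1667
Deviations from mean: 3.8333, 5.8333, -1.1667, -3.1667, -1.1667, -4.1667
Σ(x_t−x̄)(x_{t+3}−x̄) = (-12.1389) + (-6.8056) + (4.8611) = -14.0833
Denominator Σ(x_t−x̄)² = 78.8333
r_3 = -14.0833 / 78.8333 = -0.179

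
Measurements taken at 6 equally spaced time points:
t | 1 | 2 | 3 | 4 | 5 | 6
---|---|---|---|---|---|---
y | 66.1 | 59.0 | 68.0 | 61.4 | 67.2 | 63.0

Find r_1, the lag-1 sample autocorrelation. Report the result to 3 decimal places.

-0.827

Mean ȳ = (66.1 + 59.0 + 68.0 + 61.4 + 67.2 + 63.0)/6 = 64.1167
Σ(y_t−ȳ)(y_{t+1}−ȳ) = (-10.1481) + (-19.8697) + (-10.5497) + (-8.3764) + (-3.4431) = -52.3869
Denominator Σ(y_t−ȳ)² = 63.3283
r_1 = -52.3869 / 63.3283 = -0.827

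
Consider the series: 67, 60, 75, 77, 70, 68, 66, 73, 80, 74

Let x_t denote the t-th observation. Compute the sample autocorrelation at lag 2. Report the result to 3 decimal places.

Mean x̄ = (67 + 60 + 75 + 77 + 70 + 68 + 66 + 73 + 80 + 74)/10 = 71.0000
Numerator Σ_{t=1}^{8}(x_t−x̄)(x_{t+2}−x̄) = -144.0000
Denominator Σ(x_t−x̄)² = 318.0000
r_2 = -144.0000 / 318.0000 = -0.453

-0.453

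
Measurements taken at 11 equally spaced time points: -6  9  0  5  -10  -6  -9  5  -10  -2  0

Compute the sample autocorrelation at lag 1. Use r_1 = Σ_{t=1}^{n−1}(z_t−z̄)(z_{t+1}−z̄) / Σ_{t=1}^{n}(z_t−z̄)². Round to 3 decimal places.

-0.250

Mean z̄ = (-6 + 9 + 0 + 5 − 10 − 6 − 9 + 5 − 10 − 2 + 0)/11 = -2.1818
Numerator Σ_{t=1}^{10}(z_t−z̄)(z_{t+1}−z̄) = -109.0331
Denominator Σ(z_t−z̄)² = 435.6364
r_1 = -109.0331 / 435.6364 = -0.250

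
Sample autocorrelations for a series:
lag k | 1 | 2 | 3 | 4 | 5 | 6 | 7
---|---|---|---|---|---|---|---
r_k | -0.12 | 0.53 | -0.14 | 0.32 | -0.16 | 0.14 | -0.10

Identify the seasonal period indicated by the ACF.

2

The largest autocorrelation is r_2 = 0.53, with a weaker echo at lag 4 (0.32); the remaining lags stay at or below 0.14.
The dominant spike at lag 2 indicates a seasonal period of 2.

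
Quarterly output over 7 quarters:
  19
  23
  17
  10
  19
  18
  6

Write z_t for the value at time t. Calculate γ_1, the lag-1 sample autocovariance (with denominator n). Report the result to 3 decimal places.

-1.429

Mean z̄ = (19 + 23 + 17 + 10 + 19 + 18 + 6)/7 = 16.0000
Deviations: 3.0000, 7.0000, 1.0000, -6.0000, 3.0000, 2.0000, -10.0000
Σ_{t=1}^{6}(z_t−z̄)(z_{t+1}−z̄) = -10.0000
γ_1 = -10.0000 / 7 = -1.429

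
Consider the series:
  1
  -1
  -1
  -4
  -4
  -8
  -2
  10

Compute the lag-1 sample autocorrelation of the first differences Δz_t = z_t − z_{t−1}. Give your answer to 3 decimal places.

First differences Δz: -2, 0, -3, 0, -4, 6, 12
Mean of differences = 1.2857
Numerator Σ(Δz_t−Δz̄)(Δz_{t+1}−Δz̄) = 47.6327
Denominator Σ(Δz_t−Δz̄)² = 197.4286
r_1(Δz) = 47.6327 / 197.4286 = 0.241

0.241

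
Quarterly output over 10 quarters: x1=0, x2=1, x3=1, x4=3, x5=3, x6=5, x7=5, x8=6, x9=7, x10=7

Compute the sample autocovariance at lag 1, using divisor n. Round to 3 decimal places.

4.176

Mean x̄ = (0 + 1 + 1 + 3 + 3 + 5 + 5 + 6 + 7 + 7)/10 = 3.8000
Σ_{t=1}^{9}(x_t−x̄)(x_{t+1}−x̄) = 41.7600
γ_1 = 41.7600 / 10 = 4.176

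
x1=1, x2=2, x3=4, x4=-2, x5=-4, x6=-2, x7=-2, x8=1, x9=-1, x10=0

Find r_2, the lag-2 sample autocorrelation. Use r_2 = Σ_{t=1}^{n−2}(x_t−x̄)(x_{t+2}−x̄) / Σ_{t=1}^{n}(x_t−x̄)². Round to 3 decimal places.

Mean x̄ = (1 + 2 + 4 − 2 − 4 − 2 − 2 + 1 − 1 + 0)/10 = -0.3000
Numerator Σ_{t=1}^{8}(x_t−x̄)(x_{t+2}−x̄) = -5.6800
Denominator Σ(x_t−x̄)² = 50.1000
r_2 = -5.6800 / 50.1000 = -0.113

-0.113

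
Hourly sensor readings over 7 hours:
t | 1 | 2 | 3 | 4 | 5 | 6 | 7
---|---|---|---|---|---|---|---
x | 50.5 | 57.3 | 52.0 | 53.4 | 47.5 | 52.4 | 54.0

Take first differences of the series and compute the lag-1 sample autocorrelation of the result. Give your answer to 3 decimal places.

First differences Δx: 6.8, -5.3, 1.4, -5.9, 4.9, 1.6
Mean of differences = 0.5833
Numerator Σ(Δx_t−Δx̄)(Δx_{t+1}−Δx̄) = -70.2719
Denominator Σ(Δx_t−Δx̄)² = 135.6283
r_1(Δx) = -70.2719 / 135.6283 = -0.518

-0.518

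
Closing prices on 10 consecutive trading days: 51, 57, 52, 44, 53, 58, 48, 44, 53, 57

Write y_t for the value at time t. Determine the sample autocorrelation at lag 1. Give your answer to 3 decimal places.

Mean ȳ = (51 + 57 + 52 + 44 + 53 + 58 + 48 + 44 + 53 + 57)/10 = 51.7000
Numerator Σ_{t=1}^{9}(y_t−ȳ)(y_{t+1}−ȳ) = -4.1900
Denominator Σ(y_t−ȳ)² = 232.1000
r_1 = -4.1900 / 232.1000 = -0.018

-0.018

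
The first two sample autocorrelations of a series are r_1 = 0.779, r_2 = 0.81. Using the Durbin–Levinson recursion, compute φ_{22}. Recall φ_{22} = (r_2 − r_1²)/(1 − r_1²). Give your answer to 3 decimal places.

φ_{22} = (r_2 − r_1²) / (1 − r_1²)
r_1² = (0.779)² = 0.606841
Numerator = 0.81 − 0.6068 = 0.2032; denominator = 1 − 0.6068 = 0.3932
φ_{22} = 0.2032 / 0.3932 = 0.517

0.517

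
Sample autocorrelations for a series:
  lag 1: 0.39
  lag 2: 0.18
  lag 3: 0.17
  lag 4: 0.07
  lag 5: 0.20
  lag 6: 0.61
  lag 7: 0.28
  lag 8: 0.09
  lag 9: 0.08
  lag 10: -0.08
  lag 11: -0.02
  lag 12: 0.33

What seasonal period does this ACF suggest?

6

The largest autocorrelation is r_6 = 0.61; the remaining lags stay at or below 0.39. The elevated value at lag 1 (0.39), dropping to 0.18 at lag 2, reflects decaying short-term dependence rather than seasonality.
The dominant spike at lag 6 indicates a seasonal period of 6.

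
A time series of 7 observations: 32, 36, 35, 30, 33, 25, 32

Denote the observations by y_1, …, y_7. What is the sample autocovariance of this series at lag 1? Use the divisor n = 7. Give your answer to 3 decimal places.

-0.452

Mean ȳ = (32 + 36 + 35 + 30 + 33 + 25 + 32)/7 = 31.8571
Σ_{t=1}^{6}(y_t−ȳ)(y_{t+1}−ȳ) = -3.1633
γ_1 = -3.1633 / 7 = -0.452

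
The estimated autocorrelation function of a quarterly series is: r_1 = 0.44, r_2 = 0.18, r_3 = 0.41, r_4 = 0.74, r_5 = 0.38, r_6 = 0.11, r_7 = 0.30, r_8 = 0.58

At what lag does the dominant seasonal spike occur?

The largest autocorrelation is r_4 = 0.74, with a weaker echo at lag 8 (0.58); the remaining lags stay at or below 0.44. The elevated value at lag 1 (0.44), dropping to 0.18 at lag 2, reflects decaying short-term dependence rather than seasonality.
The dominant spike at lag 4 indicates a seasonal period of 4.

4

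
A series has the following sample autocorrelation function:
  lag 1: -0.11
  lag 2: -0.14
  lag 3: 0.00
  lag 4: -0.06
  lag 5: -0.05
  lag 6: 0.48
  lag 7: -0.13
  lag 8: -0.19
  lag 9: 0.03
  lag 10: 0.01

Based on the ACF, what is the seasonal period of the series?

The largest autocorrelation is r_6 = 0.48; the remaining lags stay at or below 0.03.
The dominant spike at lag 6 indicates a seasonal period of 6.

6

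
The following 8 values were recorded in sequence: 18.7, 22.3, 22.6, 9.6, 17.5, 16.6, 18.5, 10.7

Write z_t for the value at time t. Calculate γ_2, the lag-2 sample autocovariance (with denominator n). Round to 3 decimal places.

Mean z̄ = (18.7 + 22.3 + 22.6 + 9.6 + 17.5 + 16.6 + 18.5 + 10.7)/8 = 17.0625
Deviations: 1.6375, 5.2375, 5.5375, -7.4625, 0.4375, -0.4625, 1.4375, -6.3625
Σ_{t=1}^{6}(z_t−z̄)(z_{t+2}−z̄) = -20.5716
γ_2 = -20.5716 / 8 = -2.571

-2.571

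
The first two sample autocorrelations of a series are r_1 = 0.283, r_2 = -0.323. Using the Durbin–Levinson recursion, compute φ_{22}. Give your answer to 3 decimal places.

φ_{22} = (r_2 − r_1²) / (1 − r_1²)
r_1² = (0.283)² = 0.080089
Numerator = -0.323 − 0.0801 = -0.4031; denominator = 1 − 0.0801 = 0.9199
φ_{22} = -0.4031 / 0.9199 = -0.438

-0.438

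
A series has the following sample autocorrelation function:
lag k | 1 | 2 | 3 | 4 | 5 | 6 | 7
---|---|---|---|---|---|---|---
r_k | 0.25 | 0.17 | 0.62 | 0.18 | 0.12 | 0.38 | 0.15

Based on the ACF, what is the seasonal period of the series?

3

The largest autocorrelation is r_3 = 0.62, with a weaker echo at lag 6 (0.38); the remaining lags stay at or below 0.25. The elevated value at lag 1 (0.25), dropping to 0.17 at lag 2, reflects decaying short-term dependence rather than seasonality.
The dominant spike at lag 3 indicates a seasonal period of 3.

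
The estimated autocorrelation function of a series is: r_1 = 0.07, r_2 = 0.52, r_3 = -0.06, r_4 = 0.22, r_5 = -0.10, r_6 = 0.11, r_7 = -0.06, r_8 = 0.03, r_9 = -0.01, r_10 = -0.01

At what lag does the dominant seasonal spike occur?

2

The largest autocorrelation is r_2 = 0.52, with a weaker echo at lag 4 (0.22); the remaining lags stay at or below 0.11.
The dominant spike at lag 2 indicates a seasonal period of 2.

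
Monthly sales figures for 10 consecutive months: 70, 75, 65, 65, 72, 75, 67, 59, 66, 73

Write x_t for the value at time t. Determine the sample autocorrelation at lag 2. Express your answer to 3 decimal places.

-0.692

Mean x̄ = (70 + 75 + 65 + 65 + 72 + 75 + 67 + 59 + 66 + 73)/10 = 68.7000
Numerator Σ_{t=1}^{8}(x_t−x̄)(x_{t+2}−x̄) = -167.4800
Denominator Σ(x_t−x̄)² = 242.1000
r_2 = -167.4800 / 242.1000 = -0.692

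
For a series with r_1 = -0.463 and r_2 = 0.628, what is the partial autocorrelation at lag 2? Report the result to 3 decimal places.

0.526

φ_{22} = (r_2 − r_1²) / (1 − r_1²)
r_1² = (-0.463)² = 0.214369
Numerator = 0.628 − 0.2144 = 0.4136; denominator = 1 − 0.2144 = 0.7856
φ_{22} = 0.4136 / 0.7856 = 0.526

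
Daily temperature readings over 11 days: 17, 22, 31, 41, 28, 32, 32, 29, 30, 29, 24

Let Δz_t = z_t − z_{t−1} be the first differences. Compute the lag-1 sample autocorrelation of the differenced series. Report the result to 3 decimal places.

-0.122

First differences Δz: 5, 9, 10, -13, 4, 0, -3, 1, -1, -5
Mean of differences = 0.7000
Numerator Σ(Δz_t−Δz̄)(Δz_{t+1}−Δz̄) = -51.3900
Denominator Σ(Δz_t−Δz̄)² = 422.1000
r_1(Δz) = -51.3900 / 422.1000 = -0.122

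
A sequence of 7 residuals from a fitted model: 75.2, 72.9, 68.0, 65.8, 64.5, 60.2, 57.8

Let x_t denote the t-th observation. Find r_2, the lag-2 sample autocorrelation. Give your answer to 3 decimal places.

Mean x̄ = (75.2 + 72.9 + 68.0 + 65.8 + 64.5 + 60.2 + 57.8)/7 = 66.3429
Deviations from mean: 8.8571, 6.5571, 1.6571, -0.5429, -1.8429, -6.1429, -8.5429
Numerator Σ_{t=1}^{5}(x_t−x̄)(x_{t+2}−x̄) = 27.1420
Denominator Σ(x_t−x̄)² = 238.5971
r_2 = 27.1420 / 238.5971 = 0.114

0.114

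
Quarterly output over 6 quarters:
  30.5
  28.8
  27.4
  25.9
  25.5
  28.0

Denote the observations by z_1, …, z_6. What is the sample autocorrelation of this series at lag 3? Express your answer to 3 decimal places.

-0.436

Mean z̄ = (30.5 + 28.8 + 27.4 + 25.9 + 25.5 + 28.0)/6 = 27.6833
Deviations from mean: 2.8167, 1.1167, -0.2833, -1.7833, -2.1833, 0.3167
Numerator Σ_{t=1}^{3}(z_t−z̄)(z_{t+3}−z̄) = -7.5508
Denominator Σ(z_t−z̄)² = 17.3083
r_3 = -7.5508 / 17.3083 = -0.436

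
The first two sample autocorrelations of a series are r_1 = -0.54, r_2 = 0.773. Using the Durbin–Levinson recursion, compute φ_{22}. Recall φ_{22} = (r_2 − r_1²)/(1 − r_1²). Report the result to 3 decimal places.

φ_{22} = (r_2 − r_1²) / (1 − r_1²)
r_1² = (-0.54)² = 0.2916
Numerator = 0.773 − 0.2916 = 0.4814; denominator = 1 − 0.2916 = 0.7084
φ_{22} = 0.4814 / 0.7084 = 0.680

0.680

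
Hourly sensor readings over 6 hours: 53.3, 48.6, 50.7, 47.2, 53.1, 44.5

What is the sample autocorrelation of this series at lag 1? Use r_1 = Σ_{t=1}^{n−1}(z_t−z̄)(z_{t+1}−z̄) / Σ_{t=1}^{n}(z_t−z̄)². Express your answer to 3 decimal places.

-0.562

Mean z̄ = (53.3 + 48.6 + 50.7 + 47.2 + 53.1 + 44.5)/6 = 49.5667
Deviations from mean: 3.7333, -0.9667, 1.1333, -2.3667, 3.5333, -5.0667
Σ(z_t−z̄)(z_{t+1}−z̄) = (-3.6089) + (-1.0956) + (-2.6822) + (-8.3622) + (-17.9022) = -33.6511
Denominator Σ(z_t−z̄)² = 59.9133
r_1 = -33.6511 / 59.9133 = -0.562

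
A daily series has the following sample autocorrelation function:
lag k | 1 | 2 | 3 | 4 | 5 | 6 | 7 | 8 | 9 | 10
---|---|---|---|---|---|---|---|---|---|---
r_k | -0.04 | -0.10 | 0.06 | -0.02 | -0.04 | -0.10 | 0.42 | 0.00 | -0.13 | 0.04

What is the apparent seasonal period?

7

The largest autocorrelation is r_7 = 0.42; the remaining lags stay at or below 0.06.
The dominant spike at lag 7 indicates a seasonal period of 7.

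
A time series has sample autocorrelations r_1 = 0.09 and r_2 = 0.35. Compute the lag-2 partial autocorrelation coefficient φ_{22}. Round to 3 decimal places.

φ_{22} = (r_2 − r_1²) / (1 − r_1²)
r_1² = (0.09)² = 0.0081
Numerator = 0.35 − 0.0081 = 0.3419; denominator = 1 − 0.0081 = 0.9919
φ_{22} = 0.3419 / 0.9919 = 0.345

0.345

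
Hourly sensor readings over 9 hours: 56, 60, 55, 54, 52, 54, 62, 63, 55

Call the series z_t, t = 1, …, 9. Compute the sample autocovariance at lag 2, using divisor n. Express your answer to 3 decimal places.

Mean z̄ = (56 + 60 + 55 + 54 + 52 + 54 + 62 + 63 + 55)/9 = 56.7778
Σ_{t=1}^{7}(z_t−z̄)(z_{t+2}−z̄) = -42.8765
γ_2 = -42.8765 / 9 = -4.764

-4.764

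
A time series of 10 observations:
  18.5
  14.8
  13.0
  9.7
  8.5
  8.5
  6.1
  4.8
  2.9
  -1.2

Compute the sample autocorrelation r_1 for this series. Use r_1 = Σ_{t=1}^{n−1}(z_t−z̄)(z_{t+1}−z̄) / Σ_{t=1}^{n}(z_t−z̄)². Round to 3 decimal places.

Mean z̄ = (18.5 + 14.8 + 13.0 + 9.7 + 8.5 + 8.5 + 6.1 + 4.8 + 2.9 − 1.2)/10 = 8.5600
Numerator Σ_{t=1}^{9}(z_t−z̄)(z_{t+1}−z̄) = 180.6484
Denominator Σ(z_t−z̄)² = 306.2440
r_1 = 180.6484 / 306.2440 = 0.590

0.590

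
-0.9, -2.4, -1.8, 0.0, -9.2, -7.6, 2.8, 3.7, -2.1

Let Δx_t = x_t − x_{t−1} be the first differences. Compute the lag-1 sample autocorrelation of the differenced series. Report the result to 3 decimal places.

First differences Δx: -1.5, 0.6, 1.8, -9.2, 1.6, 10.4, 0.9, -5.8
Mean of differences = -0.1500
Numerator Σ(Δx_t−Δx̄)(Δx_{t+1}−Δx̄) = -9.4275
Denominator Σ(Δx_t−Δx̄)² = 235.4800
r_1(Δx) = -9.4275 / 235.4800 = -0.040

-0.040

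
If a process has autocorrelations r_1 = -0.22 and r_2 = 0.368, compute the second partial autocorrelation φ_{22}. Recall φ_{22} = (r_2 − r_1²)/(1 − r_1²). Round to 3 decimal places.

φ_{22} = (r_2 − r_1²) / (1 − r_1²)
r_1² = (-0.22)² = 0.0484
Numerator = 0.368 − 0.0484 = 0.3196; denominator = 1 − 0.0484 = 0.9516
φ_{22} = 0.3196 / 0.9516 = 0.336

0.336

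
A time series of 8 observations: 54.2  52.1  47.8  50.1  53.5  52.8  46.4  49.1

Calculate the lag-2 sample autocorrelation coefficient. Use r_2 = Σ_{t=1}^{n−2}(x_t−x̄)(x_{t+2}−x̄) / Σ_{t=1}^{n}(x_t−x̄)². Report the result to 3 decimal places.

Mean x̄ = (54.2 + 52.1 + 47.8 + 50.1 + 53.5 + 52.8 + 46.4 + 49.1)/8 = 50.7500
Deviations from mean: 3.4500, 1.3500, -2.9500, -0.6500, 2.7500, 2.0500, -4.3500, -1.6500
Σ(x_t−x̄)(x_{t+2}−x̄) = (-10.1775) + (-0.8775) + (-8.1125) + (-1.3325) + (-11.9625) + (-3.3825) = -35.8450
Denominator Σ(x_t−x̄)² = 56.2600
r_2 = -35.8450 / 56.2600 = -0.637

-0.637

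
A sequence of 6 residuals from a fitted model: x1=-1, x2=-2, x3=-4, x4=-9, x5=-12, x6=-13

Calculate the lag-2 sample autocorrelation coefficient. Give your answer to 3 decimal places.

Mean x̄ = (-1 − 2 − 4 − 9 − 12 − 13)/6 = -6.8333
Deviations from mean: 5.8333, 4.8333, 2.8333, -2.1667, -5.1667, -6.1667
Σ(x_t−x̄)(x_{t+2}−x̄) = (16.5278) + (-10.4722) + (-14.6389) + (13.3611) = 4.7778
Denominator Σ(x_t−x̄)² = 134.8333
r_2 = 4.7778 / 134.8333 = 0.035

0.035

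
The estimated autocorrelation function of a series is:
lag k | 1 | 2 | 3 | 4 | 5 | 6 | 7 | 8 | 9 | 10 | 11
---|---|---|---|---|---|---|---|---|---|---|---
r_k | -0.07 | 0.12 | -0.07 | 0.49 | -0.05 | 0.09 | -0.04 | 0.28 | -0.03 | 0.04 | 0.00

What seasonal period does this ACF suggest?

The largest autocorrelation is r_4 = 0.49, with a weaker echo at lag 8 (0.28); the remaining lags stay at or below 0.12.
The dominant spike at lag 4 indicates a seasonal period of 4.

4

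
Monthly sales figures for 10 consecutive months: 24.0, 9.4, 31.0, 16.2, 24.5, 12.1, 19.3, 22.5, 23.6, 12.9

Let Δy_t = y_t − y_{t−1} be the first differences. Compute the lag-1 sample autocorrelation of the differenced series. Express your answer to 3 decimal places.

First differences Δy: -14.6, 21.6, -14.8, 8.3, -12.4, 7.2, 3.2, 1.1, -10.7
Mean of differences = -1.2333
Numerator Σ(Δy_t−Δȳ)(Δy_{t+1}−Δȳ) = -919.2978
Denominator Σ(Δy_t−Δȳ)² = 1285.5000
r_1(Δy) = -919.2978 / 1285.5000 = -0.715

-0.715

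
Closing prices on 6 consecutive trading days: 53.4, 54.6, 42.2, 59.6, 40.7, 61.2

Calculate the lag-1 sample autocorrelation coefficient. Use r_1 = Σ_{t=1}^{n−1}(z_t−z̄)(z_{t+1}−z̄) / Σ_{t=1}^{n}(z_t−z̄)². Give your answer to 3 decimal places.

-0.765

Mean z̄ = (53.4 + 54.6 + 42.2 + 59.6 + 40.7 + 61.2)/6 = 51.9500
Deviations from mean: 1.4500, 2.6500, -9.7500, 7.6500, -11.2500, 9.2500
Σ(z_t−z̄)(z_{t+1}−z̄) = (3.8425) + (-25.8375) + (-74.5875) + (-86.0625) + (-104.0625) = -286.7075
Denominator Σ(z_t−z̄)² = 374.8350
r_1 = -286.7075 / 374.8350 = -0.765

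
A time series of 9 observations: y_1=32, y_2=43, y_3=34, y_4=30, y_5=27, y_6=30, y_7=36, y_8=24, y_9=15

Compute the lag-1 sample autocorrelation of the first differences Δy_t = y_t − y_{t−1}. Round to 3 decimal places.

First differences Δy: 11, -9, -4, -3, 3, 6, -12, -9
Mean of differences = -2.1250
Numerator Σ(Δy_t−Δȳ)(Δy_{t+1}−Δȳ) = -50.8906
Denominator Σ(Δy_t−Δȳ)² = 460.8750
r_1(Δy) = -50.8906 / 460.8750 = -0.110

-0.110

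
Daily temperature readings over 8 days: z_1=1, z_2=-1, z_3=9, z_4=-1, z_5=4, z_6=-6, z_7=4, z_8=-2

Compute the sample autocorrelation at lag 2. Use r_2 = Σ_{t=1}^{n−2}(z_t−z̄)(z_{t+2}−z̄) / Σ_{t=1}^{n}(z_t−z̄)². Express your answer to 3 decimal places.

0.486

Mean z̄ = (1 − 1 + 9 − 1 + 4 − 6 + 4 − 2)/8 = 1.0000
Deviations from mean: 0.0000, -2.0000, 8.0000, -2.0000, 3.0000, -7.0000, 3.0000, -3.0000
Numerator Σ_{t=1}^{6}(z_t−z̄)(z_{t+2}−z̄) = 72.0000
Denominator Σ(z_t−z̄)² = 148.0000
r_2 = 72.0000 / 148.0000 = 0.486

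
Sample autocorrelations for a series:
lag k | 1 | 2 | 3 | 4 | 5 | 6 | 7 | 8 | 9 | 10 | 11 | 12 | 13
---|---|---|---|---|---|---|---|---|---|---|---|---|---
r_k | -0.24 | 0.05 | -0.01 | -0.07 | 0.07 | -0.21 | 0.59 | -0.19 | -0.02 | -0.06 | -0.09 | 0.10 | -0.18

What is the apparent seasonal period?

The largest autocorrelation is r_7 = 0.59; the remaining lags stay at or below 0.10.
The dominant spike at lag 7 indicates a seasonal period of 7.

7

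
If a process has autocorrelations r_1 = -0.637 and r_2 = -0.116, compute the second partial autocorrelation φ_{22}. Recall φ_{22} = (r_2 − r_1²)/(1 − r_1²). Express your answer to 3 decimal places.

-0.878

φ_{22} = (r_2 − r_1²) / (1 − r_1²)
r_1² = (-0.637)² = 0.405769
Numerator = -0.116 − 0.4058 = -0.5218; denominator = 1 − 0.4058 = 0.5942
φ_{22} = -0.5218 / 0.5942 = -0.878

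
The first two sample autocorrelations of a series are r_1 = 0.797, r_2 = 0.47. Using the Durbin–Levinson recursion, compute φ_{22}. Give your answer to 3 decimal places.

φ_{22} = (r_2 − r_1²) / (1 − r_1²)
r_1² = (0.797)² = 0.635209
Numerator = 0.47 − 0.6352 = -0.1652; denominator = 1 − 0.6352 = 0.3648
φ_{22} = -0.1652 / 0.3648 = -0.453

-0.453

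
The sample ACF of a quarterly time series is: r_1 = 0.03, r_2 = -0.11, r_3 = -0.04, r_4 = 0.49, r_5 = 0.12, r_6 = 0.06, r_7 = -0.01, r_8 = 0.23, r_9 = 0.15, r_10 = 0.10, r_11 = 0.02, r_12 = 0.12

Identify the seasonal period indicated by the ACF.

The largest autocorrelation is r_4 = 0.49, with a weaker echo at lag 8 (0.23); the remaining lags stay at or below 0.15.
The dominant spike at lag 4 indicates a seasonal period of 4.

4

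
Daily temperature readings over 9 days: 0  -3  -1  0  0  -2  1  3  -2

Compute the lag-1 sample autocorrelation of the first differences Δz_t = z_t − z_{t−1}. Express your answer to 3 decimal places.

-0.226

First differences Δz: -3, 2, 1, 0, -2, 3, 2, -5
Mean of differences = -0.2500
Numerator Σ(Δz_t−Δz̄)(Δz_{t+1}−Δz̄) = -12.5625
Denominator Σ(Δz_t−Δz̄)² = 55.5000
r_1(Δz) = -12.5625 / 55.5000 = -0.226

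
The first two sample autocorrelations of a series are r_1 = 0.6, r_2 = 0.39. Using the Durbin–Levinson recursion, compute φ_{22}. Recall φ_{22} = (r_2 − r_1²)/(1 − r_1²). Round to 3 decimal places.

φ_{22} = (r_2 − r_1²) / (1 − r_1²)
r_1² = (0.6)² = 0.36
Numerator = 0.39 − 0.3600 = 0.0300; denominator = 1 − 0.3600 = 0.6400
φ_{22} = 0.0300 / 0.6400 = 0.047

0.047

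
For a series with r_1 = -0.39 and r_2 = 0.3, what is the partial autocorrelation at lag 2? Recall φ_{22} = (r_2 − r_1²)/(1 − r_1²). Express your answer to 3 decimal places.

0.174

φ_{22} = (r_2 − r_1²) / (1 − r_1²)
r_1² = (-0.39)² = 0.1521
Numerator = 0.3 − 0.1521 = 0.1479; denominator = 1 − 0.1521 = 0.8479
φ_{22} = 0.1479 / 0.8479 = 0.174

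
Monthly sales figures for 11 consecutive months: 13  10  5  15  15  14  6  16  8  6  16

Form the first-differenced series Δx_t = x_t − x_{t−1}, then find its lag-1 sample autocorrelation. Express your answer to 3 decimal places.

First differences Δx: -3, -5, 10, 0, -1, -8, 10, -8, -2, 10
Mean of differences = 0.3000
Numerator Σ(Δx_t−Δx̄)(Δx_{t+1}−Δx̄) = -189.8900
Denominator Σ(Δx_t−Δx̄)² = 466.1000
r_1(Δx) = -189.8900 / 466.1000 = -0.407

-0.407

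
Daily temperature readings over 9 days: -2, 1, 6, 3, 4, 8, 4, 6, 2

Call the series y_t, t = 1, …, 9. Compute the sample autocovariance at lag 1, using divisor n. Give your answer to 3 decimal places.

0.842

Mean ȳ = (-2 + 1 + 6 + 3 + 4 + 8 + 4 + 6 + 2)/9 = 3.5556
Σ_{t=1}^{8}(y_t−ȳ)(y_{t+1}−ȳ) = 7.5802
γ_1 = 7.5802 / 9 = 0.842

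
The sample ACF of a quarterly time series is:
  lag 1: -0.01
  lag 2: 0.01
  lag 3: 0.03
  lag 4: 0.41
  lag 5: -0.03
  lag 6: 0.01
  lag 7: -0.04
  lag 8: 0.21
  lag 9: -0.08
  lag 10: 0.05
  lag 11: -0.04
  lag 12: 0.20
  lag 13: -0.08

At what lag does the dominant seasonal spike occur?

4

The largest autocorrelation is r_4 = 0.41, with weaker echoes at lags 8 (0.21) and 12 (0.20); the remaining lags stay at or below 0.05.
The dominant spike at lag 4 indicates a seasonal period of 4.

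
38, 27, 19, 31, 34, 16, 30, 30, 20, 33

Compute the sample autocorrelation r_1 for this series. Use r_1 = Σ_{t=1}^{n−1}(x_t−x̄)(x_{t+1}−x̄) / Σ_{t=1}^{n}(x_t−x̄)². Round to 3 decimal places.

Mean x̄ = (38 + 27 + 19 + 31 + 34 + 16 + 30 + 30 + 20 + 33)/10 = 27.8000
Numerator Σ_{t=1}^{9}(x_t−x̄)(x_{t+1}−x̄) = -161.4400
Denominator Σ(x_t−x̄)² = 467.6000
r_1 = -161.4400 / 467.6000 = -0.345

-0.345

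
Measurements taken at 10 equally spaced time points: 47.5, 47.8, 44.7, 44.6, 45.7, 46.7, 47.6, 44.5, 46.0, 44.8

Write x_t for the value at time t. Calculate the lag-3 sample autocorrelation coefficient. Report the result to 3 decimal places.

-0.454

Mean x̄ = (47.5 + 47.8 + 44.7 + 44.6 + 45.7 + 46.7 + 47.6 + 44.5 + 46.0 + 44.8)/10 = 45.9900
Numerator Σ_{t=1}^{7}(x_t−x̄)(x_{t+3}−x̄) = -7.2543
Denominator Σ(x_t−x̄)² = 15.9690
r_3 = -7.2543 / 15.9690 = -0.454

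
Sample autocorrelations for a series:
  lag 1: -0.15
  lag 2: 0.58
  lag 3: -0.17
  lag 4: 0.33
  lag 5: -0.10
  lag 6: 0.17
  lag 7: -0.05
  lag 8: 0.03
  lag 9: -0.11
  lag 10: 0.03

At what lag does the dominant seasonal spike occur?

The largest autocorrelation is r_2 = 0.58, with weaker echoes at lags 4 (0.33) and 6 (0.17); the remaining lags stay at or below 0.03.
The dominant spike at lag 2 indicates a seasonal period of 2.

2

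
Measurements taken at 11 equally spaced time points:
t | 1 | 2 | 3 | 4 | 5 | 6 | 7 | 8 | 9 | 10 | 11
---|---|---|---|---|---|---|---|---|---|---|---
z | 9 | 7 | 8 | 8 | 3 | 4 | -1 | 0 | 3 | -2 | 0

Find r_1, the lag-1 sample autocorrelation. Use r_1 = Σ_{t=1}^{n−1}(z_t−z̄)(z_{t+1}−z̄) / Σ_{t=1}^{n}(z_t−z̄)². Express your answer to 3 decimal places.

0.567

Mean z̄ = (9 + 7 + 8 + 8 + 3 + 4 − 1 + 0 + 3 − 2 + 0)/11 = 3.5455
Numerator Σ_{t=1}^{10}(z_t−z̄)(z_{t+1}−z̄) = 90.0661
Denominator Σ(z_t−z̄)² = 158.7273
r_1 = 90.0661 / 158.7273 = 0.567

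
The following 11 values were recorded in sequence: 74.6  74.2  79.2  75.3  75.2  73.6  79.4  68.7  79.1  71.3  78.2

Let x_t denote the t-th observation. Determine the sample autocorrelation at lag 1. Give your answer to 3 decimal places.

-0.749

Mean x̄ = (74.6 + 74.2 + 79.2 + 75.3 + 75.2 + 73.6 + 79.4 + 68.7 + 79.1 + 71.3 + 78.2)/11 = 75.3455
Numerator Σ_{t=1}^{10}(x_t−x̄)(x_{t+1}−x̄) = -89.1848
Denominator Σ(x_t−x̄)² = 119.0073
r_1 = -89.1848 / 119.0073 = -0.749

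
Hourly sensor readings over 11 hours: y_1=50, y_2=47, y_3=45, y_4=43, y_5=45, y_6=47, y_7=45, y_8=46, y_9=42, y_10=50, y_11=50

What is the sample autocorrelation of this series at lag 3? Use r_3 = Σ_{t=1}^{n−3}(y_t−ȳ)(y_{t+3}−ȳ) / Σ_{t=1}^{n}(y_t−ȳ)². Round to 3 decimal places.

Mean ȳ = (50 + 47 + 45 + 43 + 45 + 47 + 45 + 46 + 42 + 50 + 50)/11 = 46.3636
Numerator Σ_{t=1}^{8}(y_t−ȳ)(y_{t+3}−ȳ) = -17.9421
Denominator Σ(y_t−ȳ)² = 76.5455
r_3 = -17.9421 / 76.5455 = -0.234

-0.234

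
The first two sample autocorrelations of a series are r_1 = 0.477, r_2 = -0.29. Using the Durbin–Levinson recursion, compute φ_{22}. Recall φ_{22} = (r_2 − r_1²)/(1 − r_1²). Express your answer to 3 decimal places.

φ_{22} = (r_2 − r_1²) / (1 − r_1²)
r_1² = (0.477)² = 0.227529
Numerator = -0.29 − 0.2275 = -0.5175; denominator = 1 − 0.2275 = 0.7725
φ_{22} = -0.5175 / 0.7725 = -0.670

-0.670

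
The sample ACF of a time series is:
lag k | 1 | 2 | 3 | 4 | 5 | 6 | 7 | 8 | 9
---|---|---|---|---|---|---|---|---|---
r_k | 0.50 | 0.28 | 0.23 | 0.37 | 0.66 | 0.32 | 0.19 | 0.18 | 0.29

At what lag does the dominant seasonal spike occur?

5

The largest autocorrelation is r_5 = 0.66; the remaining lags stay at or below 0.50. The elevated value at lag 1 (0.50), dropping to 0.28 at lag 2, reflects decaying short-term dependence rather than seasonality.
The dominant spike at lag 5 indicates a seasonal period of 5.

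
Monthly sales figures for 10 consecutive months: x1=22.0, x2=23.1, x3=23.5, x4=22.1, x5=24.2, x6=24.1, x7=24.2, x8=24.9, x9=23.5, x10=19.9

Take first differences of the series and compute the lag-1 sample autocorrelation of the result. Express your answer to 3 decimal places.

First differences Δx: 1.1, 0.4, -1.4, 2.1, -0.1, 0.1, 0.7, -1.4, -3.6
Mean of differences = -0.2333
Numerator Σ(Δx_t−Δx̄)(Δx_{t+1}−Δx̄) = 0.8889
Denominator Σ(Δx_t−Δx̄)² = 22.6800
r_1(Δx) = 0.8889 / 22.6800 = 0.039

0.039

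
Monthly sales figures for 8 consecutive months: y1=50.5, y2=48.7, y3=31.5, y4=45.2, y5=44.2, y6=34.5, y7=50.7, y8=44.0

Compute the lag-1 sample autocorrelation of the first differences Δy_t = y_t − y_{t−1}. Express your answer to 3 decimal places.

-0.536

First differences Δy: -1.8, -17.2, 13.7, -1.0, -9.7, 16.2, -6.7
Mean of differences = -0.9286
Numerator Σ(Δy_t−Δȳ)(Δy_{t+1}−Δȳ) = -473.3651
Denominator Σ(Δy_t−Δȳ)² = 883.1543
r_1(Δy) = -473.3651 / 883.1543 = -0.536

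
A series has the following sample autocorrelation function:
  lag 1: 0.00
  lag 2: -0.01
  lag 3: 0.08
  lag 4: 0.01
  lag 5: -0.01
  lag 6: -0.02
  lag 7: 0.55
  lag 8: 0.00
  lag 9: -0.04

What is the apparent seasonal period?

7

The largest autocorrelation is r_7 = 0.55; the remaining lags stay at or below 0.08.
The dominant spike at lag 7 indicates a seasonal period of 7.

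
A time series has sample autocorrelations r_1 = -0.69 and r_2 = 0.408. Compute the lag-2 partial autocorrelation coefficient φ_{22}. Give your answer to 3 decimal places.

-0.130

φ_{22} = (r_2 − r_1²) / (1 − r_1²)
r_1² = (-0.69)² = 0.4761
Numerator = 0.408 − 0.4761 = -0.0681; denominator = 1 − 0.4761 = 0.5239
φ_{22} = -0.0681 / 0.5239 = -0.130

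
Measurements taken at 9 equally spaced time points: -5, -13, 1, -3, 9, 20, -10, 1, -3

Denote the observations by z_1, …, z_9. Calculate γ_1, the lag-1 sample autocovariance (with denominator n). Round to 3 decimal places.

Mean z̄ = (-5 − 13 + 1 − 3 + 9 + 20 − 10 + 1 − 3)/9 = -0.3333
Σ_{t=1}^{8}(z_t−z̄)(z_{t+1}−z̄) = -9.4444
γ_1 = -9.4444 / 9 = -1.049

-1.049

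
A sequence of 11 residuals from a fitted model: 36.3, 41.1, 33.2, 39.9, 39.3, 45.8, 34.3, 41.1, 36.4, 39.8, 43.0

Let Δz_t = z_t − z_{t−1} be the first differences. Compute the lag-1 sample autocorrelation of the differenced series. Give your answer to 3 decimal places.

-0.738

First differences Δz: 4.8, -7.9, 6.7, -0.6, 6.5, -11.5, 6.8, -4.7, 3.4, 3.2
Mean of differences = 0.6700
Numerator Σ(Δz_t−Δz̄)(Δz_{t+1}−Δz̄) = -288.3579
Denominator Σ(Δz_t−Δz̄)² = 390.8410
r_1(Δz) = -288.3579 / 390.8410 = -0.738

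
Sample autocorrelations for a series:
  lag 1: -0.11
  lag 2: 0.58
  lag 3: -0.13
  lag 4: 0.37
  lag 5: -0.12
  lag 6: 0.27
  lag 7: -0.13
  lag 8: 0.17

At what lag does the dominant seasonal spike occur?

2

The largest autocorrelation is r_2 = 0.58, with weaker echoes at lags 4 (0.37), 6 (0.27) and 8 (0.17); the remaining lags stay at or below -0.11.
The dominant spike at lag 2 indicates a seasonal period of 2.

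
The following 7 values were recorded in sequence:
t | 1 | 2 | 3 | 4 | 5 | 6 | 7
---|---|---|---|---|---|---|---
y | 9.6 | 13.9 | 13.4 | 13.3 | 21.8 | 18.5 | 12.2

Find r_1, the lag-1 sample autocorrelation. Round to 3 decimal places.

Mean ȳ = (9.6 + 13.9 + 13.4 + 13.3 + 21.8 + 18.5 + 12.2)/7 = 14.6714
Numerator Σ_{t=1}^{6}(y_t−ȳ)(y_{t+1}−ȳ) = 14.6906
Denominator Σ(y_t−ȳ)² = 101.3943
r_1 = 14.6906 / 101.3943 = 0.145

0.145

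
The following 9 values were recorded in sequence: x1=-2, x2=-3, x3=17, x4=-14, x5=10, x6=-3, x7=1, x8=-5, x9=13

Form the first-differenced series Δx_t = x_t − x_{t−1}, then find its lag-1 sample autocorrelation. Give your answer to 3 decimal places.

First differences Δx: -1, 20, -31, 24, -13, 4, -6, 18
Mean of differences = 1.8750
Numerator Σ(Δx_t−Δx̄)(Δx_{t+1}−Δx̄) = -1879.7656
Denominator Σ(Δx_t−Δx̄)² = 2454.8750
r_1(Δx) = -1879.7656 / 2454.8750 = -0.766

-0.766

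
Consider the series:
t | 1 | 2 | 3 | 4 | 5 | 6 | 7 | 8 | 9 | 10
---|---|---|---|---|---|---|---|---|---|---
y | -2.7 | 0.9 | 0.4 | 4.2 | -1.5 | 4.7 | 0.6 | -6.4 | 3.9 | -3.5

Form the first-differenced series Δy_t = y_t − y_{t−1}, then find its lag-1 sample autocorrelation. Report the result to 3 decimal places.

First differences Δy: 3.6, -0.5, 3.8, -5.7, 6.2, -4.1, -7.0, 10.3, -7.4
Mean of differences = -0.0889
Numerator Σ(Δy_t−Δȳ)(Δy_{t+1}−Δȳ) = -205.4812
Denominator Σ(Δy_t−Δȳ)² = 325.1689
r_1(Δy) = -205.4812 / 325.1689 = -0.632

-0.632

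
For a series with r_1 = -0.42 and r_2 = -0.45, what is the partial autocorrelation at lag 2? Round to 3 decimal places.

φ_{22} = (r_2 − r_1²) / (1 − r_1²)
r_1² = (-0.42)² = 0.1764
Numerator = -0.45 − 0.1764 = -0.6264; denominator = 1 − 0.1764 = 0.8236
φ_{22} = -0.6264 / 0.8236 = -0.761

-0.761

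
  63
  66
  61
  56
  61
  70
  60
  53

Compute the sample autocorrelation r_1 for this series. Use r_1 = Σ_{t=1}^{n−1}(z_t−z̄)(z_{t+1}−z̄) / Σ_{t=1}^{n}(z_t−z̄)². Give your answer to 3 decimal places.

Mean z̄ = (63 + 66 + 61 + 56 + 61 + 70 + 60 + 53)/8 = 61.2500
Deviations from mean: 1.7500, 4.7500, -0.2500, -5.2500, -0.2500, 8.7500, -1.2500, -8.2500
Numerator Σ_{t=1}^{7}(z_t−z̄)(z_{t+1}−z̄) = 6.9375
Denominator Σ(z_t−z̄)² = 199.5000
r_1 = 6.9375 / 199.5000 = 0.035

0.035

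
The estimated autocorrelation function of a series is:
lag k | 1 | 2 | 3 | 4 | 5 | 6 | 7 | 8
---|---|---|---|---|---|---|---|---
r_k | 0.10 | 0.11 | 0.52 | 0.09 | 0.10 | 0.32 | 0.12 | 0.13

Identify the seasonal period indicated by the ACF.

The largest autocorrelation is r_3 = 0.52, with a weaker echo at lag 6 (0.32); the remaining lags stay at or below 0.13.
The dominant spike at lag 3 indicates a seasonal period of 3.

3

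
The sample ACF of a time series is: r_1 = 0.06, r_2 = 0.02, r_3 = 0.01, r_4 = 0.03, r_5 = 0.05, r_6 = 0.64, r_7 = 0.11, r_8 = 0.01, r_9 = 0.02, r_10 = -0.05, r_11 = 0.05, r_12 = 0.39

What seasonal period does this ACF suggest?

The largest autocorrelation is r_6 = 0.64, with a weaker echo at lag 12 (0.39); the remaining lags stay at or below 0.11.
The dominant spike at lag 6 indicates a seasonal period of 6.

6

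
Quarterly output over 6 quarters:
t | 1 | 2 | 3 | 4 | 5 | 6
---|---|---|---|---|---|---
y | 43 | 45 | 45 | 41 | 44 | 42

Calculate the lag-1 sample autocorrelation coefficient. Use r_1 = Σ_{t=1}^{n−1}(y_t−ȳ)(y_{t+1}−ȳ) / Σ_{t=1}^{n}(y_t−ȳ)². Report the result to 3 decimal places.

Mean ȳ = (43 + 45 + 45 + 41 + 44 + 42)/6 = 43.3333
Deviations from mean: -0.3333, 1.6667, 1.6667, -2.3333, 0.6667, -1.3333
Σ(y_t−ȳ)(y_{t+1}−ȳ) = (-0.5556) + (2.7778) + (-3.8889) + (-1.5556) + (-0.8889) = -4.1111
Denominator Σ(y_t−ȳ)² = 13.3333
r_1 = -4.1111 / 13.3333 = -0.308

-0.308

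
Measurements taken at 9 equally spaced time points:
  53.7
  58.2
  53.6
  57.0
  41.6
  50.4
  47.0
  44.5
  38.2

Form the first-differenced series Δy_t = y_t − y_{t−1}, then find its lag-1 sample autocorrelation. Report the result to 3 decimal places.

First differences Δy: 4.5, -4.6, 3.4, -15.4, 8.8, -3.4, -2.5, -6.3
Mean of differences = -1.9375
Numerator Σ(Δy_t−Δȳ)(Δy_{t+1}−Δȳ) = -260.1877
Denominator Σ(Δy_t−Δȳ)² = 395.0388
r_1(Δy) = -260.1877 / 395.0388 = -0.659

-0.659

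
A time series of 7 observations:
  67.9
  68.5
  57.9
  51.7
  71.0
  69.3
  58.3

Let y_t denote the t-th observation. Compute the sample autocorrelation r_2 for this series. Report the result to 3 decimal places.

-0.702

Mean ȳ = (67.9 + 68.5 + 57.9 + 51.7 + 71.0 + 69.3 + 58.3)/7 = 63.5143
Deviations from mean: 4.3857, 4.9857, -5.6143, -11.8143, 7.4857, 5.7857, -5.2143
Σ(y_t−ȳ)(y_{t+2}−ȳ) = (-24.6227) + (-58.9027) + (-42.0269) + (-68.3541) + (-39.0327) = -232.9390
Denominator Σ(y_t−ȳ)² = 331.8886
r_2 = -232.9390 / 331.8886 = -0.702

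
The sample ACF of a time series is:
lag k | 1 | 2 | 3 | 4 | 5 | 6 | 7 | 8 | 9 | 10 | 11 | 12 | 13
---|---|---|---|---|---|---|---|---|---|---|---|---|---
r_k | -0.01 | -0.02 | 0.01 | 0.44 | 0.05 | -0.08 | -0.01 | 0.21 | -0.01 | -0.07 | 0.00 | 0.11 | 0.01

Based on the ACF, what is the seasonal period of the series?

4

The largest autocorrelation is r_4 = 0.44, with a weaker echo at lag 8 (0.21); the remaining lags stay at or below 0.11.
The dominant spike at lag 4 indicates a seasonal period of 4.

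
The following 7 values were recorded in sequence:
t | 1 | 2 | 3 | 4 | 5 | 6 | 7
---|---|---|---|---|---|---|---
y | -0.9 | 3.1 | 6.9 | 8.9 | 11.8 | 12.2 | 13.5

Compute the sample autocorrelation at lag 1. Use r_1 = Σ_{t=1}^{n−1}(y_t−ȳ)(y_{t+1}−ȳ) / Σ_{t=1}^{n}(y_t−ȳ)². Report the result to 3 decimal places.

0.541

Mean ȳ = (-0.9 + 3.1 + 6.9 + 8.9 + 11.8 + 12.2 + 13.5)/7 = 7.9286
Deviations from mean: -8.8286, -4.8286, -1.0286, 0.9714, 3.8714, 4.2714, 5.5714
Numerator Σ_{t=1}^{6}(y_t−ȳ)(y_{t+1}−ȳ) = 90.6920
Denominator Σ(y_t−ȳ)² = 167.5343
r_1 = 90.6920 / 167.5343 = 0.541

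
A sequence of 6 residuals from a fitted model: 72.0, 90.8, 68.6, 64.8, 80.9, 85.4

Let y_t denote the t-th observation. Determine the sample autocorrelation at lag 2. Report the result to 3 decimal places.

Mean ȳ = (72.0 + 90.8 + 68.6 + 64.8 + 80.9 + 85.4)/6 = 77.0833
Deviations from mean: -5.0833, 13.7167, -8.4833, -12.2833, 3.8167, 8.3167
Σ(y_t−ȳ)(y_{t+2}−ȳ) = (43.1236) + (-168.4864) + (-32.3781) + (-102.1564) = -259.8972
Denominator Σ(y_t−ȳ)² = 520.5683
r_2 = -259.8972 / 520.5683 = -0.499

-0.499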